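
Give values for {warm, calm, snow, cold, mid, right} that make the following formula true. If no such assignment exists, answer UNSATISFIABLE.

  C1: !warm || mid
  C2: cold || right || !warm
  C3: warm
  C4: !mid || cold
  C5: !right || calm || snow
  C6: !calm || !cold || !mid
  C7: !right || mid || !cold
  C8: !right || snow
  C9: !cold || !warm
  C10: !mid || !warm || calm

UNSATISFIABLE

From the singleton clause (warm), warm = true.
From the singleton clause (mid), mid = true.
From the singleton clause (cold), cold = true.
Now (!cold) is unsatisfied and unit — conflict.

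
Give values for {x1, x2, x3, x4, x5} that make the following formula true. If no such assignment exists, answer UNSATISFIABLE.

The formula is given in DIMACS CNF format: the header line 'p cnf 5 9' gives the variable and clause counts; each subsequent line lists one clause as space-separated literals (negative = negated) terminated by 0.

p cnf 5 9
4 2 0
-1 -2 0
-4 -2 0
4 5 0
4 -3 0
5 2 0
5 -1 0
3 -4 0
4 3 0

x1: False; x2: False; x3: True; x4: True; x5: True

Try x4 = True.
(¬x2) alone gives x2 = False.
(x5) alone gives x5 = True.
(x3) alone gives x3 = True.
All clauses hold; x1 can take either value.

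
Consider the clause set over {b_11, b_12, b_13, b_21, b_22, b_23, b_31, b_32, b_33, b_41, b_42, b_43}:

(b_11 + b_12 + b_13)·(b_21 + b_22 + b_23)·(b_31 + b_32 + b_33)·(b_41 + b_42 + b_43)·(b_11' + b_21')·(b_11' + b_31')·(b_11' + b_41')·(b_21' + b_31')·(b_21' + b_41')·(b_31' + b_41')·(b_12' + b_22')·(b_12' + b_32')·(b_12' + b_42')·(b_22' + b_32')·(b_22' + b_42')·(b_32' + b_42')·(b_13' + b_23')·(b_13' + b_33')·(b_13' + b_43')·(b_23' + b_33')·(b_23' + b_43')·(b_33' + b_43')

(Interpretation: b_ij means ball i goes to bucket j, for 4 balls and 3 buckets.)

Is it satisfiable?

No

Case b_11 = 0:
Case b_12 = 1:
Unit clause (b_22') forces b_22 = 0.
Unit clause (b_32') forces b_32 = 0.
Unit clause (b_42') forces b_42 = 0.
Case b_21 = 1:
Unit clause (b_31') forces b_31 = 0.
Unit clause (b_33) forces b_33 = 1.
Unit clause (b_41') forces b_41 = 0.
Unit clause (b_43) forces b_43 = 1.
That conflicts with the unit clause (b_43').
That branch fails; take b_21 = 0 instead.
Unit clause (b_23) forces b_23 = 1.
Unit clause (b_13') forces b_13 = 0.
Unit clause (b_33') forces b_33 = 0.
Unit clause (b_31) forces b_31 = 1.
Unit clause (b_41') forces b_41 = 0.
Unit clause (b_43) forces b_43 = 1.
That conflicts with the unit clause (b_43').
Either choice for b_21 ends in contradiction.
That branch fails; take b_12 = 0 instead.
Unit clause (b_13) forces b_13 = 1.
Unit clause (b_23') forces b_23 = 0.
Unit clause (b_33') forces b_33 = 0.
Unit clause (b_43') forces b_43 = 0.
Case b_21 = 1:
Unit clause (b_31') forces b_31 = 0.
Unit clause (b_32) forces b_32 = 1.
Unit clause (b_41') forces b_41 = 0.
Unit clause (b_42) forces b_42 = 1.
That conflicts with the unit clause (b_42').
That branch fails; take b_21 = 0 instead.
Unit clause (b_22) forces b_22 = 1.
Unit clause (b_32') forces b_32 = 0.
Unit clause (b_31) forces b_31 = 1.
Unit clause (b_41') forces b_41 = 0.
Unit clause (b_42) forces b_42 = 1.
That conflicts with the unit clause (b_42').
Either choice for b_21 ends in contradiction.
Either choice for b_12 ends in contradiction.
That branch fails; take b_11 = 1 instead.
Unit clause (b_21') forces b_21 = 0.
Unit clause (b_31') forces b_31 = 0.
Unit clause (b_41') forces b_41 = 0.
Case b_22 = 1:
Unit clause (b_12') forces b_12 = 0.
Unit clause (b_32') forces b_32 = 0.
Unit clause (b_33) forces b_33 = 1.
Unit clause (b_42') forces b_42 = 0.
Unit clause (b_43) forces b_43 = 1.
That conflicts with the unit clause (b_43').
That branch fails; take b_22 = 0 instead.
Unit clause (b_23) forces b_23 = 1.
Unit clause (b_13') forces b_13 = 0.
Unit clause (b_33') forces b_33 = 0.
Unit clause (b_32) forces b_32 = 1.
Unit clause (b_12') forces b_12 = 0.
Unit clause (b_42') forces b_42 = 0.
Unit clause (b_43) forces b_43 = 1.
That conflicts with the unit clause (b_43').
Either choice for b_22 ends in contradiction.
Either choice for b_11 ends in contradiction.
No assignment satisfies every clause.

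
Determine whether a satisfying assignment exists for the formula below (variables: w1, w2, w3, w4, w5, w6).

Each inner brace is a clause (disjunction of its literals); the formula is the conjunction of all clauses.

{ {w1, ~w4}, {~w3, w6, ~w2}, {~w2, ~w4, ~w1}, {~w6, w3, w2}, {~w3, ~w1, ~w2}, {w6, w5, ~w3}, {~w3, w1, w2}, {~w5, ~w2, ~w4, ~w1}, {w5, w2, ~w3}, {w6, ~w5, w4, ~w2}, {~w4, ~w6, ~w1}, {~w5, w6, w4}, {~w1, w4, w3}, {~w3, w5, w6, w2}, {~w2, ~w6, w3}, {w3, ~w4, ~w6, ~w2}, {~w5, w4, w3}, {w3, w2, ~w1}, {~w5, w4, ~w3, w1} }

Satisfiable

Case w1 = 0:
The clause (~w4) is unit, so w4 = 0.
Case w3 = 0:
The clause (~w5) is unit, so w5 = 0.
Case w6 = 0:
All clauses hold; w2 can take either value.
A satisfying assignment: w1 ↦ 0, w2 ↦ 0, w3 ↦ 0, w4 ↦ 0, w5 ↦ 0, w6 ↦ 0.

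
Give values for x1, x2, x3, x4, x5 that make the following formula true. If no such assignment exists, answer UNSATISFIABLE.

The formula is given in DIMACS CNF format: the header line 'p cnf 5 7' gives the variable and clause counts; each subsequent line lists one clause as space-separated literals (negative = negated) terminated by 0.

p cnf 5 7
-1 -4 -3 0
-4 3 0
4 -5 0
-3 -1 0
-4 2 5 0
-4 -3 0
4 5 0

UNSATISFIABLE

Suppose x4 = False.
(¬x5) alone gives x5 = False.
But (x5) is also a unit clause — contradiction.
That branch fails; take x4 = True instead.
(x3) alone gives x3 = True.
But (¬x3) is also a unit clause — contradiction.
Neither x4 = True nor x4 = False works.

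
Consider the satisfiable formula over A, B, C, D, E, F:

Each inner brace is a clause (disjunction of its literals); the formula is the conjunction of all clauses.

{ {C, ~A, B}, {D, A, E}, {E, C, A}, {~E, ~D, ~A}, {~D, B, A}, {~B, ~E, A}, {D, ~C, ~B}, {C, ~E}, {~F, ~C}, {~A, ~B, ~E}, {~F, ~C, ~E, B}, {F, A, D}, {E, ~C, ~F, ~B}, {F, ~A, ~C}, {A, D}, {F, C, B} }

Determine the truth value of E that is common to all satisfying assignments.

Suppose E = 1.
(C) alone gives C = 1.
(~F) alone gives F = 0.
(~A) alone gives A = 0.
(~B) alone gives B = 0.
(~D) alone gives D = 0.
Now (D) is unsatisfied and unit — conflict.
So every satisfying assignment has E = False.

False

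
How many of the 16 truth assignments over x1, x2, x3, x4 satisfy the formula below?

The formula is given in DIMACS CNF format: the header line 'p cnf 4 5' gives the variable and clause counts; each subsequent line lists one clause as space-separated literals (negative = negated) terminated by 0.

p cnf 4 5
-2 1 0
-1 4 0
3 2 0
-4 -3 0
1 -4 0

2

There are 2^4 = 16 truth assignments over (x1, x2, x3, x4).
Split on x2. With x2 = True, the clauses containing x2 are satisfied and ¬x2 drops from the rest; 1 of the 2^3 = 8 assignments to the other variables satisfy what remains.
With x2 = False, by the same count on the reduced clause set, 1 assignment works.
Total: 1 + 1 = 2.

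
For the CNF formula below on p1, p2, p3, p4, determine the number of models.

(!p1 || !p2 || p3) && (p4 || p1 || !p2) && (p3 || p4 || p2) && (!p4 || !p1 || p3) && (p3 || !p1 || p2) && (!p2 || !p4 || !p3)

7

There are 2^4 = 16 truth assignments over (p1, p2, p3, p4).
Check each against the 6 clauses (columns in the order p1, p2, p3, p4):
  F F F F  ✗ fails (p3 || p4 || p2)
  F F F T  ✓ satisfies all
  F F T F  ✓ satisfies all
  F F T T  ✓ satisfies all
  F T F F  ✗ fails (p4 || p1 || !p2)
  F T F T  ✓ satisfies all
  F T T F  ✗ fails (p4 || p1 || !p2)
  F T T T  ✗ fails (!p2 || !p4 || !p3)
  T F F F  ✗ fails (p3 || p4 || p2)
  T F F T  ✗ fails (!p4 || !p1 || p3)
  T F T F  ✓ satisfies all
  T F T T  ✓ satisfies all
  T T F F  ✗ fails (!p1 || !p2 || p3)
  T T F T  ✗ fails (!p1 || !p2 || p3)
  T T T F  ✓ satisfies all
  T T T T  ✗ fails (!p2 || !p4 || !p3)
7 of the 16 rows are models.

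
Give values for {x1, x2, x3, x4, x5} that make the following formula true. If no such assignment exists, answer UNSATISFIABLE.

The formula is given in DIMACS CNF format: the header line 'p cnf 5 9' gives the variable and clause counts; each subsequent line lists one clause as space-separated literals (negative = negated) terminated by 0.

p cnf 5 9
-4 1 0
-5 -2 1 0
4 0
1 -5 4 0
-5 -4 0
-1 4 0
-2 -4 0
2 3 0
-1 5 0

Unit clause (x4) forces x4 = True.
Unit clause (x1) forces x1 = True.
Unit clause (¬x5) forces x5 = False.
Now (x5) is unsatisfied and unit — conflict.

UNSATISFIABLE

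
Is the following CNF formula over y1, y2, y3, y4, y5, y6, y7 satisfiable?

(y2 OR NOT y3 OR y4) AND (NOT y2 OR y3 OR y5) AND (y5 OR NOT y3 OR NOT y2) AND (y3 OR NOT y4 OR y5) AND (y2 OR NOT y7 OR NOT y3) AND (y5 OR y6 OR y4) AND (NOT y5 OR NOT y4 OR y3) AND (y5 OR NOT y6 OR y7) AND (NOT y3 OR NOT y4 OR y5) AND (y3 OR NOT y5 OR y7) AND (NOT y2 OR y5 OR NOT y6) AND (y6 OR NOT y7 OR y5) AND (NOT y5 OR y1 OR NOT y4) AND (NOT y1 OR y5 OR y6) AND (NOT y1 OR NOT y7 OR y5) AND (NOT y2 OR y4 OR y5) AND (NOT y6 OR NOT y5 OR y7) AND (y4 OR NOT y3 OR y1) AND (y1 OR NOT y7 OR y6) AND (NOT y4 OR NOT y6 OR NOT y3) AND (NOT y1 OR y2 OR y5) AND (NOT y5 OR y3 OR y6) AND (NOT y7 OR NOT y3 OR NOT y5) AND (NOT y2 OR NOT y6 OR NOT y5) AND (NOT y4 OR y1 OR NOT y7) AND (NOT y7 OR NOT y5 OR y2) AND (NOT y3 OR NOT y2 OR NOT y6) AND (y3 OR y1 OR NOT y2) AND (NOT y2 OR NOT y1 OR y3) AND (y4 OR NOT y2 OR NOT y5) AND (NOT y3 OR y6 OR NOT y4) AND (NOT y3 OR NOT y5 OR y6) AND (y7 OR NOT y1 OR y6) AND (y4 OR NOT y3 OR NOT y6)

Yes

Case y2 = false:
Case y3 = false:
Case y4 = false:
Case y5 = false:
(y6) alone gives y6 = true.
(y7) alone gives y7 = true.
(NOT y1) alone gives y1 = false.
All clauses are satisfied.
A satisfying assignment: y1 ↦ false, y2 ↦ false, y3 ↦ false, y4 ↦ false, y5 ↦ false, y6 ↦ true, y7 ↦ true.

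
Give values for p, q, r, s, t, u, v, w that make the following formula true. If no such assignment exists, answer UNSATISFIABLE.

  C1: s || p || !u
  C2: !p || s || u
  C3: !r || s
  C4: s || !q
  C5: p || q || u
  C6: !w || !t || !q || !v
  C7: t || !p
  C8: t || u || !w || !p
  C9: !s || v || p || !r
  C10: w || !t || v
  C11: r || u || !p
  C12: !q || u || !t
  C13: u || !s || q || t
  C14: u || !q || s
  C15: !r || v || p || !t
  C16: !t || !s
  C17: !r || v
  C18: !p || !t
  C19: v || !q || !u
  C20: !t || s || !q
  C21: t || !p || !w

p ↦ false,  q ↦ true,  r ↦ true,  s ↦ true,  t ↦ false,  u ↦ false,  v ↦ true,  w ↦ true

Try r = true.
From the singleton clause (s), s = true.
From the singleton clause (!t), t = false.
From the singleton clause (!p), p = false.
From the singleton clause (v), v = true.
Try q = true.
Every clause is now satisfied; u, w are unconstrained.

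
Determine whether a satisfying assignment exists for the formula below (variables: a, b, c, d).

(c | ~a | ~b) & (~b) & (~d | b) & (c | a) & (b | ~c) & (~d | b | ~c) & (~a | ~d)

Unit clause (~b) forces b = 0.
Unit clause (~d) forces d = 0.
Unit clause (~c) forces c = 0.
Unit clause (a) forces a = 1.
Every clause now holds.
A satisfying assignment: a=1,  b=0,  c=0,  d=0.

Yes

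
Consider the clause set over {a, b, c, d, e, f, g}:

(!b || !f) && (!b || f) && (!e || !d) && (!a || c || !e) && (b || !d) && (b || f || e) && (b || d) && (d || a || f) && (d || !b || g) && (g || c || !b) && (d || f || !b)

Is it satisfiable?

Try b = false.
From the singleton clause (!d), d = false.
That conflicts with the unit clause (d).
So b must be the other value — set b = true.
From the singleton clause (!f), f = false.
That conflicts with the unit clause (f).
Either choice for b ends in contradiction.
No assignment satisfies every clause.

Unsatisfiable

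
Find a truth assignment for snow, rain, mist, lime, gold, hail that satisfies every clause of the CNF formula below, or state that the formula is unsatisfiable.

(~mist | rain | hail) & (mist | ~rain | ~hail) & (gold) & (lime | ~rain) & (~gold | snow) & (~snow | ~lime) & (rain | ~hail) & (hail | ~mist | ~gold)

Unit clause (gold) forces gold = 1.
Unit clause (snow) forces snow = 1.
Unit clause (~lime) forces lime = 0.
Unit clause (~rain) forces rain = 0.
Unit clause (~hail) forces hail = 0.
Unit clause (~mist) forces mist = 0.
Every clause now holds.

snow=1, rain=0, mist=0, lime=0, gold=1, hail=0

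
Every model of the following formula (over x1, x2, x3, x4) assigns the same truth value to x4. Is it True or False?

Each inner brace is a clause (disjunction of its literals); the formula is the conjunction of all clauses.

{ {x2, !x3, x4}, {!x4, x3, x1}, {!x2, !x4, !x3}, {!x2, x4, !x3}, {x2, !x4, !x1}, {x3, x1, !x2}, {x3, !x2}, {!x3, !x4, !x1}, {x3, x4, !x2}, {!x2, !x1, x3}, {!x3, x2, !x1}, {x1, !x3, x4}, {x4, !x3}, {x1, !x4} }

Suppose x4 = true.
From the singleton clause (x1), x1 = true.
From the singleton clause (x2), x2 = true.
From the singleton clause (!x3), x3 = false.
That conflicts with the unit clause (x3).
So every satisfying assignment has x4 = False.

False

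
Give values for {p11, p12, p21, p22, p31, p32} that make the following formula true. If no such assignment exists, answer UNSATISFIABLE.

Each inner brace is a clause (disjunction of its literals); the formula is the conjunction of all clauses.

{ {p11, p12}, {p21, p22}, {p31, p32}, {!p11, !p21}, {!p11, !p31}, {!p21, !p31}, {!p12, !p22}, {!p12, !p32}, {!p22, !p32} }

Suppose p11 = true.
Unit clause (!p21) forces p21 = false.
Unit clause (p22) forces p22 = true.
Unit clause (!p31) forces p31 = false.
Unit clause (p32) forces p32 = true.
But (!p32) is also a unit clause — contradiction.
So p11 must be the other value — set p11 = false.
Unit clause (p12) forces p12 = true.
Unit clause (!p22) forces p22 = false.
Unit clause (p21) forces p21 = true.
Unit clause (!p31) forces p31 = false.
Unit clause (p32) forces p32 = true.
But (!p32) is also a unit clause — contradiction.
Either choice for p11 ends in contradiction.

UNSATISFIABLE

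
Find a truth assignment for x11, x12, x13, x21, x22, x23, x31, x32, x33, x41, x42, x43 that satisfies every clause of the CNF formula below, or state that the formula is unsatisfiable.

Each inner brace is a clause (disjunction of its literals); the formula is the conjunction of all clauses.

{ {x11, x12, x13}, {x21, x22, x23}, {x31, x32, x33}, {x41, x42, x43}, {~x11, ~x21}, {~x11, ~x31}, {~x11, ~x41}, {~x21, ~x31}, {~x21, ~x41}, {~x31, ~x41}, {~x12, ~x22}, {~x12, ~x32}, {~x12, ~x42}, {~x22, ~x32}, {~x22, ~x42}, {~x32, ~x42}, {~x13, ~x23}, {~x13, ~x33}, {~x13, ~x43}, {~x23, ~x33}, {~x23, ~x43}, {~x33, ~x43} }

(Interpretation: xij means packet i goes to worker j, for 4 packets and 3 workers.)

Case x11 = 0:
Case x12 = 1:
The clause (~x22) is unit, so x22 = 0.
The clause (~x32) is unit, so x32 = 0.
The clause (~x42) is unit, so x42 = 0.
Case x21 = 1:
The clause (~x31) is unit, so x31 = 0.
The clause (x33) is unit, so x33 = 1.
The clause (~x41) is unit, so x41 = 0.
The clause (x43) is unit, so x43 = 1.
But (~x43) is also a unit clause — contradiction.
Undo x21 and try x21 = 0.
The clause (x23) is unit, so x23 = 1.
The clause (~x13) is unit, so x13 = 0.
The clause (~x33) is unit, so x33 = 0.
The clause (x31) is unit, so x31 = 1.
The clause (~x41) is unit, so x41 = 0.
The clause (x43) is unit, so x43 = 1.
But (~x43) is also a unit clause — contradiction.
Both values of x21 lead to a conflict.
Undo x12 and try x12 = 0.
The clause (x13) is unit, so x13 = 1.
The clause (~x23) is unit, so x23 = 0.
The clause (~x33) is unit, so x33 = 0.
The clause (~x43) is unit, so x43 = 0.
Case x21 = 1:
The clause (~x31) is unit, so x31 = 0.
The clause (x32) is unit, so x32 = 1.
The clause (~x41) is unit, so x41 = 0.
The clause (x42) is unit, so x42 = 1.
But (~x42) is also a unit clause — contradiction.
Undo x21 and try x21 = 0.
The clause (x22) is unit, so x22 = 1.
The clause (~x32) is unit, so x32 = 0.
The clause (x31) is unit, so x31 = 1.
The clause (~x41) is unit, so x41 = 0.
The clause (x42) is unit, so x42 = 1.
But (~x42) is also a unit clause — contradiction.
Both values of x21 lead to a conflict.
Both values of x12 lead to a conflict.
Undo x11 and try x11 = 1.
The clause (~x21) is unit, so x21 = 0.
The clause (~x31) is unit, so x31 = 0.
The clause (~x41) is unit, so x41 = 0.
Case x22 = 1:
The clause (~x12) is unit, so x12 = 0.
The clause (~x32) is unit, so x32 = 0.
The clause (x33) is unit, so x33 = 1.
The clause (~x42) is unit, so x42 = 0.
The clause (x43) is unit, so x43 = 1.
But (~x43) is also a unit clause — contradiction.
Undo x22 and try x22 = 0.
The clause (x23) is unit, so x23 = 1.
The clause (~x13) is unit, so x13 = 0.
The clause (~x33) is unit, so x33 = 0.
The clause (x32) is unit, so x32 = 1.
The clause (~x12) is unit, so x12 = 0.
The clause (~x42) is unit, so x42 = 0.
The clause (x43) is unit, so x43 = 1.
But (~x43) is also a unit clause — contradiction.
Both values of x22 lead to a conflict.
Both values of x11 lead to a conflict.

UNSATISFIABLE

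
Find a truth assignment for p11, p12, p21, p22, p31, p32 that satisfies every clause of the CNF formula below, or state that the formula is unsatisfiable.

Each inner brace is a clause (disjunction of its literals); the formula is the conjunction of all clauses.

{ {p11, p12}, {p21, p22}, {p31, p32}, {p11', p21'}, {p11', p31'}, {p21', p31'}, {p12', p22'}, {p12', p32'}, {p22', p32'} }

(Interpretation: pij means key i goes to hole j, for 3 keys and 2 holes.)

UNSATISFIABLE

Case p11 = 1:
(p21') alone gives p21 = 0.
(p22) alone gives p22 = 1.
(p31') alone gives p31 = 0.
(p32) alone gives p32 = 1.
Now (p32') is unsatisfied and unit — conflict.
That branch fails; take p11 = 0 instead.
(p12) alone gives p12 = 1.
(p22') alone gives p22 = 0.
(p21) alone gives p21 = 1.
(p31') alone gives p31 = 0.
(p32) alone gives p32 = 1.
Now (p32') is unsatisfied and unit — conflict.
Either choice for p11 ends in contradiction.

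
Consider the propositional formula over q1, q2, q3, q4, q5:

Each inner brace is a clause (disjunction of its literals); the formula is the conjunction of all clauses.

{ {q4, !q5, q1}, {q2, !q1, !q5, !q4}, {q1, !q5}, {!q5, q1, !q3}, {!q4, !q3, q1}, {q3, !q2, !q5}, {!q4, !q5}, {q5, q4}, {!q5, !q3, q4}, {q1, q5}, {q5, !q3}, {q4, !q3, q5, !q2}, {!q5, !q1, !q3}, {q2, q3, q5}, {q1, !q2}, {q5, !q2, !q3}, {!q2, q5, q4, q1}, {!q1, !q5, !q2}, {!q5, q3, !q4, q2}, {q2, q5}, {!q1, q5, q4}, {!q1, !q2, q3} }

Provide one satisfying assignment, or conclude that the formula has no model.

Try q1 = true.
Try q4 = false.
The clause (q5) is unit, so q5 = true.
The clause (!q3) is unit, so q3 = false.
The clause (!q2) is unit, so q2 = false.
Every clause now holds.

q1=true; q2=false; q3=false; q4=false; q5=true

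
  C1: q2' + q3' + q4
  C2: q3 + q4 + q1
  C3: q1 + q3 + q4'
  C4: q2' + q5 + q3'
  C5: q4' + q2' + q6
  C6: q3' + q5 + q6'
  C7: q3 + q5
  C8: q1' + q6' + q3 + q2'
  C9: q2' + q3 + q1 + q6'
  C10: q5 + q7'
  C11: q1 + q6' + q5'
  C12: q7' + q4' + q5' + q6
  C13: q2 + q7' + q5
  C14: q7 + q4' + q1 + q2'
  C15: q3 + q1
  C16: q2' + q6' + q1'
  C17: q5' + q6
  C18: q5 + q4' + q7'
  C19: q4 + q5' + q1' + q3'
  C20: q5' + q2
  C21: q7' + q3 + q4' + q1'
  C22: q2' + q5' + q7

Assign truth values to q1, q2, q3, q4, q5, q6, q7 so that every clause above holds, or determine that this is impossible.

q1=0; q2=0; q3=1; q4=1; q5=0; q6=0; q7=0

Case q3 = 1:
Case q2 = 0:
The clause (q5') is unit, so q5 = 0.
The clause (q6') is unit, so q6 = 0.
The clause (q7') is unit, so q7 = 0.
Every clause is now satisfied; q1, q4 are unconstrained.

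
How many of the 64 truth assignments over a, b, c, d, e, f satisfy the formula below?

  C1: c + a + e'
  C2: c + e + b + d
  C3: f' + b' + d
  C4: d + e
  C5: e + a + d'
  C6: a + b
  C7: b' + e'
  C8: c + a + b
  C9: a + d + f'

16

There are 2^6 = 64 truth assignments over (a, b, c, d, e, f).
Split on c. With c = 1, the clauses containing c are satisfied and c' drops from the rest; 8 of the 2^5 = 32 assignments to the other variables satisfy what remains.
With c = 0, by the same count on the reduced clause set, 8 assignments work.
Total: 8 + 8 = 16.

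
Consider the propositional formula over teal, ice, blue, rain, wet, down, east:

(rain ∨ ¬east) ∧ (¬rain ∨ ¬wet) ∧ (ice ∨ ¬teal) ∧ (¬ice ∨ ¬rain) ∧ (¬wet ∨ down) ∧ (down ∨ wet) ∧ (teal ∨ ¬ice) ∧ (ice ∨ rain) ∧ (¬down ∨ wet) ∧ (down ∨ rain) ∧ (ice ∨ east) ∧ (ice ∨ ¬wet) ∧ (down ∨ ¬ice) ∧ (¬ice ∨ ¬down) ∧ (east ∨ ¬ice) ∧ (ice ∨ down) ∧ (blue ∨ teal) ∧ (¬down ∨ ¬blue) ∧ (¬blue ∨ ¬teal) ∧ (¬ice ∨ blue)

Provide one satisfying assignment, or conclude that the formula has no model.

Try rain = True.
The clause (¬wet) is unit, so wet = False.
The clause (¬ice) is unit, so ice = False.
The clause (¬teal) is unit, so teal = False.
The clause (down) is unit, so down = True.
Now (¬down) is unsatisfied and unit — conflict.
Backtrack on rain: now try rain = False.
The clause (¬east) is unit, so east = False.
The clause (ice) is unit, so ice = True.
Now (¬ice) is unsatisfied and unit — conflict.
Both values of rain lead to a conflict.

UNSATISFIABLE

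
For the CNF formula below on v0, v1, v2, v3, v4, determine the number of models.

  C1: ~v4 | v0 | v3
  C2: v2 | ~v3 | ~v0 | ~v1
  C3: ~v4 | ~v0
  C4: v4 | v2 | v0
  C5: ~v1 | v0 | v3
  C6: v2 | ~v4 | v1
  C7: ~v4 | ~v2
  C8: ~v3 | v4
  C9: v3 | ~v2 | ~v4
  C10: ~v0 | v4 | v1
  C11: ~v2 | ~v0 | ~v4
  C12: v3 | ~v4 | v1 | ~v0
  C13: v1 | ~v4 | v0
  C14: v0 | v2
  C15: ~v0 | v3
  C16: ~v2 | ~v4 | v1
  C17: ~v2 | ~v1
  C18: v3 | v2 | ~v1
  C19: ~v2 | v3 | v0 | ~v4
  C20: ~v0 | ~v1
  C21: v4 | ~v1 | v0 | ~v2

1

There are 2^5 = 32 truth assignments over (v0, v1, v2, v3, v4).
Split on v0. With v0 = 1, the clauses containing v0 are satisfied and ~v0 drops from the rest; 0 of the 2^4 = 16 assignments to the other variables satisfy what remains.
With v0 = 0, by the same count on the reduced clause set, 1 assignment works.
(One model: v0=F, v1=F, v2=T, v3=F, v4=F.)
Total: 0 + 1 = 1.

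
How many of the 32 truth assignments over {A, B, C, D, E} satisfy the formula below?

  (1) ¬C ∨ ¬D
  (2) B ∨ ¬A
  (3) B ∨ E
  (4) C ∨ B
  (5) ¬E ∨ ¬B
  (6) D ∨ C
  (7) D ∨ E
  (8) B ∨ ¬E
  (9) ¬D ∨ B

There are 2^5 = 32 truth assignments over (A, B, C, D, E).
Split on D. With D = True, the clauses containing D are satisfied and ¬D drops from the rest; 2 of the 2^4 = 16 assignments to the other variables satisfy what remains.
With D = False, by the same count on the reduced clause set, 0 assignments work.
(One model: A=F, B=T, C=F, D=T, E=F.)
Total: 2 + 0 = 2.

2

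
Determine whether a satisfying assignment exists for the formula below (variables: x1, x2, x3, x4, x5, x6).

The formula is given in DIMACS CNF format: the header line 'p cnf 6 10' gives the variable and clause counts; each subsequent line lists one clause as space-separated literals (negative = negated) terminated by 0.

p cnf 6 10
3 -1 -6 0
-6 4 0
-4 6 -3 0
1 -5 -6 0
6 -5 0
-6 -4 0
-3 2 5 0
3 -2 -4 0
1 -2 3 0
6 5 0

Suppose x6 = False.
The clause (¬x5) is unit, so x5 = False.
Now (x5) is unsatisfied and unit — conflict.
So x6 must be the other value — set x6 = True.
The clause (x4) is unit, so x4 = True.
Now (¬x4) is unsatisfied and unit — conflict.
Either choice for x6 ends in contradiction.
No assignment satisfies every clause.

No, unsatisfiable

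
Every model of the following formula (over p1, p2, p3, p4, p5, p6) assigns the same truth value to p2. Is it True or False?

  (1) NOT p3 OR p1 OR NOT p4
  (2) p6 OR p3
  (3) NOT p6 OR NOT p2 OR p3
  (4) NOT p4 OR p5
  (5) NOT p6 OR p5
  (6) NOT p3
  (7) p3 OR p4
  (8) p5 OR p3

False

Suppose p2 = true.
Unit clause (NOT p3) forces p3 = false.
Unit clause (p6) forces p6 = true.
Now (NOT p6) is unsatisfied and unit — conflict.
So every satisfying assignment has p2 = False.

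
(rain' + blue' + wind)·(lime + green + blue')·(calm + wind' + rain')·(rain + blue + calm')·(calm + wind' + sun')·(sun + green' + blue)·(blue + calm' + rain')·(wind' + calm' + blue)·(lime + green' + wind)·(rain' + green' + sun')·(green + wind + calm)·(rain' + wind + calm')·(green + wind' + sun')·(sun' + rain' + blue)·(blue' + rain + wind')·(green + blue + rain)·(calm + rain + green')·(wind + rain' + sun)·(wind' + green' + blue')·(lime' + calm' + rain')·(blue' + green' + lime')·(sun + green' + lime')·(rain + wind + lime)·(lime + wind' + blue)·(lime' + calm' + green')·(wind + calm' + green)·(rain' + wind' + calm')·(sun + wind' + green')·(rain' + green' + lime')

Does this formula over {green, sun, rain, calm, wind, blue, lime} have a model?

No

Suppose rain = 0.
Suppose blue = 1.
From the singleton clause (wind'), wind = 0.
From the singleton clause (lime), lime = 1.
From the singleton clause (green'), green = 0.
From the singleton clause (calm), calm = 1.
But (calm') is also a unit clause — contradiction.
Undo blue and try blue = 0.
From the singleton clause (calm'), calm = 0.
From the singleton clause (green), green = 1.
But (green') is also a unit clause — contradiction.
Neither blue = 1 nor blue = 0 works.
Undo rain and try rain = 1.
Suppose blue = 0.
From the singleton clause (calm'), calm = 0.
From the singleton clause (wind'), wind = 0.
From the singleton clause (green), green = 1.
From the singleton clause (sun), sun = 1.
But (sun') is also a unit clause — contradiction.
Undo blue and try blue = 1.
From the singleton clause (wind), wind = 1.
From the singleton clause (calm), calm = 1.
But (calm') is also a unit clause — contradiction.
Neither blue = 1 nor blue = 0 works.
Neither rain = 1 nor rain = 0 works.
No assignment satisfies every clause.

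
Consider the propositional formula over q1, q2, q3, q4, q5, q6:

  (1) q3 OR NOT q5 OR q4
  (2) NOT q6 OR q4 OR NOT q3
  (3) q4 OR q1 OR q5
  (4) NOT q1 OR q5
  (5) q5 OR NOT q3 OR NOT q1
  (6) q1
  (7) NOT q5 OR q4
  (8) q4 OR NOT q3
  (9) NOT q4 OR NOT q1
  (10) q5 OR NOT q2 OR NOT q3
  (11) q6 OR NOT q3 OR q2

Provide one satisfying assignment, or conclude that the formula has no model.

UNSATISFIABLE

Unit clause (q1) forces q1 = true.
Unit clause (q5) forces q5 = true.
Unit clause (q4) forces q4 = true.
That conflicts with the unit clause (NOT q4).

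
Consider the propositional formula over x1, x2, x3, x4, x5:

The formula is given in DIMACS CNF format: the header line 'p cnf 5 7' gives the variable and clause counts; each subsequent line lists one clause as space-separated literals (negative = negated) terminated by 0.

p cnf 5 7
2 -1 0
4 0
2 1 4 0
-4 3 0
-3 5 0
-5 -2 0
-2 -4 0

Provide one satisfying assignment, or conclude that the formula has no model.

x1=False, x2=False, x3=True, x4=True, x5=True

(x4) alone gives x4 = True.
(x3) alone gives x3 = True.
(x5) alone gives x5 = True.
(¬x2) alone gives x2 = False.
(¬x1) alone gives x1 = False.
Every clause now holds.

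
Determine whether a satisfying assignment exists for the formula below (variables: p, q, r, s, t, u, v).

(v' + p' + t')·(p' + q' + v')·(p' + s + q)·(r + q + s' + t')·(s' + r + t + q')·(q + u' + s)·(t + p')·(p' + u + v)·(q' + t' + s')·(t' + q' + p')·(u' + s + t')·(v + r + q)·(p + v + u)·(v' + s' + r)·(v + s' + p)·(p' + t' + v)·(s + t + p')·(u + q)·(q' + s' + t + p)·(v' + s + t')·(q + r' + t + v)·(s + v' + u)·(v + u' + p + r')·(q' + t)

Branch on t: set t = 1.
Branch on v: set v = 1.
Unit clause (p') forces p = 0.
Unit clause (s) forces s = 1.
Unit clause (q') forces q = 0.
Unit clause (r) forces r = 1.
Unit clause (u) forces u = 1.
Every clause now holds.
A satisfying assignment: p=0; q=0; r=1; s=1; t=1; u=1; v=1.

Yes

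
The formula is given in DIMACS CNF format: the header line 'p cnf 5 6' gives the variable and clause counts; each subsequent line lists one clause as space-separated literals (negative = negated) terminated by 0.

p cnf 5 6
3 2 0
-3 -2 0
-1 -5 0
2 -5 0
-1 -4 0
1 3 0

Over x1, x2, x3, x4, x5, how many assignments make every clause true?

4

There are 2^5 = 32 truth assignments over (x1, x2, x3, x4, x5).
Split on x2. With x2 = True, the clauses containing x2 are satisfied and ¬x2 drops from the rest; 1 of the 2^4 = 16 assignments to the other variables satisfy what remains.
With x2 = False, by the same count on the reduced clause set, 3 assignments work.
Total: 1 + 3 = 4.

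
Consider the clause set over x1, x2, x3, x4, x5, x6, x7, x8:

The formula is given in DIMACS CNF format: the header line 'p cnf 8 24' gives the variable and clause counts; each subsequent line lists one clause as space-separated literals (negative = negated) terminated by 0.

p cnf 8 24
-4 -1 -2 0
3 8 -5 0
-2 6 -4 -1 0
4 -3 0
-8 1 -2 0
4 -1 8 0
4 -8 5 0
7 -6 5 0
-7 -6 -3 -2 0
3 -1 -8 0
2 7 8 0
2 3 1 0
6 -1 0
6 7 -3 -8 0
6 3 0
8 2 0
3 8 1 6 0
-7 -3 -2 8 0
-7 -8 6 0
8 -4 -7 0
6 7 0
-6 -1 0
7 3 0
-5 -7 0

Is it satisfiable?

Yes

Branch on x4: set x4 = True.
Branch on x1: set x1 = False.
Branch on x8: set x8 = False.
Unit clause (x2) forces x2 = True.
Unit clause (¬x7) forces x7 = False.
Unit clause (x6) forces x6 = True.
Unit clause (x5) forces x5 = True.
Unit clause (x3) forces x3 = True.
All clauses are satisfied.
A satisfying assignment: x1=False,  x2=True,  x3=True,  x4=True,  x5=True,  x6=True,  x7=False,  x8=False.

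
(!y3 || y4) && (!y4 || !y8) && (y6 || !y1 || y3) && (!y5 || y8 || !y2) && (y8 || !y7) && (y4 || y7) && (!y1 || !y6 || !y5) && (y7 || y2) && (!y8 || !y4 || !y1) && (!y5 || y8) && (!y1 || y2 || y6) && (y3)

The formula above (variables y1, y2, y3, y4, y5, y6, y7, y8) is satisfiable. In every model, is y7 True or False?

False

Suppose y7 = true.
The clause (y8) is unit, so y8 = true.
The clause (!y4) is unit, so y4 = false.
The clause (!y3) is unit, so y3 = false.
That conflicts with the unit clause (y3).
So every satisfying assignment has y7 = False.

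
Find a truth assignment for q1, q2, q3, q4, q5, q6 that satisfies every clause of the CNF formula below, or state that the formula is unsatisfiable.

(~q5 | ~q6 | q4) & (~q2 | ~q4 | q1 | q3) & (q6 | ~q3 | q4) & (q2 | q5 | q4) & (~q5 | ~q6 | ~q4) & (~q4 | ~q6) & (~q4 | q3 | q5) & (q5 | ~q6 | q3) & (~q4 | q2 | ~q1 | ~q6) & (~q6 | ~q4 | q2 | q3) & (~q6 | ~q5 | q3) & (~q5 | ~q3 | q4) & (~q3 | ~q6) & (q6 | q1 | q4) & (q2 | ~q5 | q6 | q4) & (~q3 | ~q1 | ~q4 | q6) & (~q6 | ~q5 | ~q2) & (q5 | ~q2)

q1: 0, q2: 1, q3: 1, q4: 1, q5: 1, q6: 0

Try q4 = 1.
(~q6) alone gives q6 = 0.
Try q3 = 1.
(~q1) alone gives q1 = 0.
Try q5 = 1.
All clauses hold; q2 can take either value.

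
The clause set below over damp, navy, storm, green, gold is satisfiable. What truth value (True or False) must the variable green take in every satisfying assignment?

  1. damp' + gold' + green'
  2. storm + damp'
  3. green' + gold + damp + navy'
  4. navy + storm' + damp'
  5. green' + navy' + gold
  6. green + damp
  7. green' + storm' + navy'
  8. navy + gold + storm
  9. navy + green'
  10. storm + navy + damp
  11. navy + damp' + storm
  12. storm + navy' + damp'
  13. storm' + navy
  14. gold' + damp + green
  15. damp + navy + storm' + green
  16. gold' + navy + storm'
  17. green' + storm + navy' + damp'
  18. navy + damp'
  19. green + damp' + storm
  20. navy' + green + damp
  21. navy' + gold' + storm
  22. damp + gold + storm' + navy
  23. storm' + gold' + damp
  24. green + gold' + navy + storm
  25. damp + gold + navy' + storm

False

Suppose green = 1.
The clause (navy) is unit, so navy = 1.
The clause (gold) is unit, so gold = 1.
The clause (damp') is unit, so damp = 0.
The clause (storm') is unit, so storm = 0.
Now (storm) is unsatisfied and unit — conflict.
So every satisfying assignment has green = False.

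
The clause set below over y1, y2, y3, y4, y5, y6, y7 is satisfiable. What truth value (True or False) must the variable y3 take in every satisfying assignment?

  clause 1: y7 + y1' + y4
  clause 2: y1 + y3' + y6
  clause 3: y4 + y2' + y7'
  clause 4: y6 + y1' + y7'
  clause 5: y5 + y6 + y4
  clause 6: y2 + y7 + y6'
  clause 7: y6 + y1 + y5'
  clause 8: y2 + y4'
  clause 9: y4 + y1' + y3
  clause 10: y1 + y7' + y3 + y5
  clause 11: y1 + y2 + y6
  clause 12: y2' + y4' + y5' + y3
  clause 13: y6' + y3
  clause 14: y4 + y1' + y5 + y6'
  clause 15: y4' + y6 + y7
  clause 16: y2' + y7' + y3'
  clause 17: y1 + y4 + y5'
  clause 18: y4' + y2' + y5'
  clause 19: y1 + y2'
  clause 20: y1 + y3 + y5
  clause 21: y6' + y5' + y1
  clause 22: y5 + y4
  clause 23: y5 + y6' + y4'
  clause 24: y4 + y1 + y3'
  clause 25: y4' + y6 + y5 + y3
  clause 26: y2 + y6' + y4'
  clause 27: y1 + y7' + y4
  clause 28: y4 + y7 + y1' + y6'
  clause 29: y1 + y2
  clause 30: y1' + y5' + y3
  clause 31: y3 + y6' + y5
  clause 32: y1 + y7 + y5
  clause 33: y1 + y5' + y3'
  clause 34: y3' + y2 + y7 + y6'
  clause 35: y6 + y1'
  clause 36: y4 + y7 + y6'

Suppose y3 = 0.
(y6') alone gives y6 = 0.
(y1') alone gives y1 = 0.
(y5') alone gives y5 = 0.
Now (y5) is unsatisfied and unit — conflict.
So every satisfying assignment has y3 = True.

True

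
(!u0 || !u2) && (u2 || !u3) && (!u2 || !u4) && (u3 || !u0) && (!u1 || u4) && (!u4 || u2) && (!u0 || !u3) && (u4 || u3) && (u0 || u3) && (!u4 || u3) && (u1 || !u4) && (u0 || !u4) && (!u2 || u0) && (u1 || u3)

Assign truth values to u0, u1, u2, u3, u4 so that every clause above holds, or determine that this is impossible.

UNSATISFIABLE

Branch on u0: set u0 = false.
From the singleton clause (u3), u3 = true.
From the singleton clause (u2), u2 = true.
But (!u2) is also a unit clause — contradiction.
That branch fails; take u0 = true instead.
From the singleton clause (!u2), u2 = false.
From the singleton clause (!u3), u3 = false.
But (u3) is also a unit clause — contradiction.
Both values of u0 lead to a conflict.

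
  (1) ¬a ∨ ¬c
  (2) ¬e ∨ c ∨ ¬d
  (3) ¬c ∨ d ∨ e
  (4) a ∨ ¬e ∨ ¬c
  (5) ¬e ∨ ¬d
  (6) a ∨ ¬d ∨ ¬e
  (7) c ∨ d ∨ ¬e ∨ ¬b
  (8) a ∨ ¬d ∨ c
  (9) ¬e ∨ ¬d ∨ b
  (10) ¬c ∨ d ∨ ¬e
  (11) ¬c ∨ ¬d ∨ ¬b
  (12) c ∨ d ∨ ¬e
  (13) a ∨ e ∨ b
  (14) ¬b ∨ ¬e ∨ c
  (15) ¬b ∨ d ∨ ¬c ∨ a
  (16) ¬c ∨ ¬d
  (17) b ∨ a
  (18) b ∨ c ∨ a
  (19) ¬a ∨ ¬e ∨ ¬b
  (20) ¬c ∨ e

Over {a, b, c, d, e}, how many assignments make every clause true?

5

There are 2^5 = 32 truth assignments over (a, b, c, d, e).
Split on c. With c = True, the clauses containing c are satisfied and ¬c drops from the rest; 0 of the 2^4 = 16 assignments to the other variables satisfy what remains.
With c = False, by the same count on the reduced clause set, 5 assignments work.
(One model: a=F, b=T, c=F, d=F, e=F.)
Total: 0 + 5 = 5.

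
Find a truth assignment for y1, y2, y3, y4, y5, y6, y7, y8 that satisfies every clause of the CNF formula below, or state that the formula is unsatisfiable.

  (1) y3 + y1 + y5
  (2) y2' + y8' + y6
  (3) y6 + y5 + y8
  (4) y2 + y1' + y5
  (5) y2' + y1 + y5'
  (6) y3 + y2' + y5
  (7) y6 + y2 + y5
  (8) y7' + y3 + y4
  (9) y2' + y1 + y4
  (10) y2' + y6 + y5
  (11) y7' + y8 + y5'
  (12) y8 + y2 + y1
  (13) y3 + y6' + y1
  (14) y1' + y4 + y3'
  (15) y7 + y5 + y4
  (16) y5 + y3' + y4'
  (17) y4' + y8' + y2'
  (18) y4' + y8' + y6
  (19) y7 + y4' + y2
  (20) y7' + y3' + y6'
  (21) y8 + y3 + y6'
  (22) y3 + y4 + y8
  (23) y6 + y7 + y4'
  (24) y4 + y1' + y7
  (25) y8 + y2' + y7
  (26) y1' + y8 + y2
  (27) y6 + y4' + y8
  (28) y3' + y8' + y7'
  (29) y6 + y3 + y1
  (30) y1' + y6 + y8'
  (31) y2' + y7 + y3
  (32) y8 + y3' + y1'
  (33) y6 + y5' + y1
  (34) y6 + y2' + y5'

y1 ↦ 1, y2 ↦ 0, y3 ↦ 0, y4 ↦ 1, y5 ↦ 1, y6 ↦ 1, y7 ↦ 1, y8 ↦ 1

Try y3 = 0.
Try y1 = 1.
Try y2 = 0.
Unit clause (y5) forces y5 = 1.
Unit clause (y8) forces y8 = 1.
Unit clause (y6) forces y6 = 1.
Try y7 = 1.
Unit clause (y4) forces y4 = 1.
All clauses are satisfied.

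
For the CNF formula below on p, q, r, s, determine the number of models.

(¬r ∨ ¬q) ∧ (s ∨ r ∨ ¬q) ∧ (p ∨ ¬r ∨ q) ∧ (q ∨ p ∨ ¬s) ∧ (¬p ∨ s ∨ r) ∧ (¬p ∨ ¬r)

4

There are 2^4 = 16 truth assignments over (p, q, r, s).
Check each against the 6 clauses (columns in the order p, q, r, s):
  F F F F  ✓ satisfies all
  F F F T  ✗ fails (q ∨ p ∨ ¬s)
  F F T F  ✗ fails (p ∨ ¬r ∨ q)
  F F T T  ✗ fails (p ∨ ¬r ∨ q)
  F T F F  ✗ fails (s ∨ r ∨ ¬q)
  F T F T  ✓ satisfies all
  F T T F  ✗ fails (¬r ∨ ¬q)
  F T T T  ✗ fails (¬r ∨ ¬q)
  T F F F  ✗ fails (¬p ∨ s ∨ r)
  T F F T  ✓ satisfies all
  T F T F  ✗ fails (¬p ∨ ¬r)
  T F T T  ✗ fails (¬p ∨ ¬r)
  T T F F  ✗ fails (s ∨ r ∨ ¬q)
  T T F T  ✓ satisfies all
  T T T F  ✗ fails (¬r ∨ ¬q)
  T T T T  ✗ fails (¬r ∨ ¬q)
4 of the 16 rows are models.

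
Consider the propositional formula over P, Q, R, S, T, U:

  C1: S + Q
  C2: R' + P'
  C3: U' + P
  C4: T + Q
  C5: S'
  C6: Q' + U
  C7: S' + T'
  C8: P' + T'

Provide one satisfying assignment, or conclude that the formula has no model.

P=1; Q=1; R=0; S=0; T=0; U=1

(S') alone gives S = 0.
(Q) alone gives Q = 1.
(U) alone gives U = 1.
(P) alone gives P = 1.
(R') alone gives R = 0.
(T') alone gives T = 0.
This assignment satisfies each clause.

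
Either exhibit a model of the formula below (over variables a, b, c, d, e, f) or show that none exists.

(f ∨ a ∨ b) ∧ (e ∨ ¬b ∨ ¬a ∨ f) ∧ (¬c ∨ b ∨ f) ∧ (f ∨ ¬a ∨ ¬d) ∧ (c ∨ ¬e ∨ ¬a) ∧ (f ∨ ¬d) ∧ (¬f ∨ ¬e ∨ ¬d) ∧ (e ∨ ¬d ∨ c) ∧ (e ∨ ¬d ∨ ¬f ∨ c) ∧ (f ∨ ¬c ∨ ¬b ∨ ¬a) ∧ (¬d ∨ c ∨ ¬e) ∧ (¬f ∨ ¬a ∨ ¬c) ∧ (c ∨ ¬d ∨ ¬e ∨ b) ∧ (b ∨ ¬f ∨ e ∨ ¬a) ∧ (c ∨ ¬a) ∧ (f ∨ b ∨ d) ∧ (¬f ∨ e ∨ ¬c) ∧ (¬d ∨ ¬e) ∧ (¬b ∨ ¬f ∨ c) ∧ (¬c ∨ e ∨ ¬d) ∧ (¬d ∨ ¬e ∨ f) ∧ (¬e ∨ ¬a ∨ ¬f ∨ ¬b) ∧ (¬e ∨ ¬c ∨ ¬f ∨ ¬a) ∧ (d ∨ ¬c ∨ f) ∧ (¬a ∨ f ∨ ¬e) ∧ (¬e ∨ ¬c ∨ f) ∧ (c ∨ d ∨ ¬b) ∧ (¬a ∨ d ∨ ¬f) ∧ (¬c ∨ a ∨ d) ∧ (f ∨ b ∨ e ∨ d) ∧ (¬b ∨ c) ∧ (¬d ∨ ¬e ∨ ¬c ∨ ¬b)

Try f = True.
Try e = False.
The clause (¬c) is unit, so c = False.
The clause (¬d) is unit, so d = False.
The clause (¬a) is unit, so a = False.
The clause (¬b) is unit, so b = False.
Every clause now holds.

a: False,  b: False,  c: False,  d: False,  e: False,  f: True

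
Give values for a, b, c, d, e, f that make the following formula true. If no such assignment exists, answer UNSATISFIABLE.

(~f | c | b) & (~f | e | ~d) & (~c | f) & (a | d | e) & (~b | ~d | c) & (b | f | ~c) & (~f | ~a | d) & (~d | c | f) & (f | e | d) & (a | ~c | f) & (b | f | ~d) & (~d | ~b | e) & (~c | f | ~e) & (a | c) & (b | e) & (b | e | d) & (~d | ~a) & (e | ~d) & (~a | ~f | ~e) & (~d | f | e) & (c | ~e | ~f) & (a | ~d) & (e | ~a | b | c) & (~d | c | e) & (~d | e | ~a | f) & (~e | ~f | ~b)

a=1, b=0, c=0, d=0, e=1, f=0

Case c = 0:
Unit clause (a) forces a = 1.
Unit clause (~d) forces d = 0.
Unit clause (~f) forces f = 0.
Unit clause (e) forces e = 1.
No clause remains; b is free.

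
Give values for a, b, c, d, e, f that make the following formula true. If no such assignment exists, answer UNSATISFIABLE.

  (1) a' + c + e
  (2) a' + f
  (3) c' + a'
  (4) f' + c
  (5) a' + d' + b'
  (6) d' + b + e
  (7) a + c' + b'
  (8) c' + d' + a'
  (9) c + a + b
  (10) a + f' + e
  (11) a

Unit clause (a) forces a = 1.
Unit clause (f) forces f = 1.
Unit clause (c') forces c = 0.
Now (c) is unsatisfied and unit — conflict.

UNSATISFIABLE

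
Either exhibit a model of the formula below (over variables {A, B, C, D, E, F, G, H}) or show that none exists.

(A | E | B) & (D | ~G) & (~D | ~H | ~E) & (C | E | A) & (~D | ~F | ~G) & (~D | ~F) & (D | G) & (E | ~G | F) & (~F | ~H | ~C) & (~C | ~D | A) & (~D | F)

UNSATISFIABLE

Try D = 1.
Unit clause (~F) forces F = 0.
That conflicts with the unit clause (F).
That branch fails; take D = 0 instead.
Unit clause (~G) forces G = 0.
That conflicts with the unit clause (G).
Both values of D lead to a conflict.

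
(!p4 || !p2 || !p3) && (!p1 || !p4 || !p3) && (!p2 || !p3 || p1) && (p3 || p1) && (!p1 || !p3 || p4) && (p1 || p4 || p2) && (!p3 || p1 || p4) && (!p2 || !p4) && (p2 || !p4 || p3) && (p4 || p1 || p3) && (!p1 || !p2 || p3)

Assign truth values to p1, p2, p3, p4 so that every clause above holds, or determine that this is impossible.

Suppose p3 = true.
Suppose p4 = true.
From the singleton clause (!p2), p2 = false.
From the singleton clause (!p1), p1 = false.
This assignment satisfies each clause.

p1 ↦ false,  p2 ↦ false,  p3 ↦ true,  p4 ↦ true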